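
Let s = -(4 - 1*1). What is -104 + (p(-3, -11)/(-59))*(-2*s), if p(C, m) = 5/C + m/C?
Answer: -6148/59 ≈ -104.20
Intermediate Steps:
s = -3 (s = -(4 - 1) = -1*3 = -3)
-104 + (p(-3, -11)/(-59))*(-2*s) = -104 + (((5 - 11)/(-3))/(-59))*(-2*(-3)) = -104 + (-⅓*(-6)*(-1/59))*6 = -104 + (2*(-1/59))*6 = -104 - 2/59*6 = -104 - 12/59 = -6148/59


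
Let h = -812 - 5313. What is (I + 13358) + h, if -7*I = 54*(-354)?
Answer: 69747/7 ≈ 9963.9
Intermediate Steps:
h = -6125
I = 19116/7 (I = -54*(-354)/7 = -1/7*(-19116) = 19116/7 ≈ 2730.9)
(I + 13358) + h = (19116/7 + 13358) - 6125 = 112622/7 - 6125 = 69747/7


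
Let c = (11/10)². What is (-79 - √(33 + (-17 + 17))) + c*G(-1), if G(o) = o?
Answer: -8021/100 - √33 ≈ -85.955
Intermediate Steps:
c = 121/100 (c = (11*(⅒))² = (11/10)² = 121/100 ≈ 1.2100)
(-79 - √(33 + (-17 + 17))) + c*G(-1) = (-79 - √(33 + (-17 + 17))) + (121/100)*(-1) = (-79 - √(33 + 0)) - 121/100 = (-79 - √33) - 121/100 = -8021/100 - √33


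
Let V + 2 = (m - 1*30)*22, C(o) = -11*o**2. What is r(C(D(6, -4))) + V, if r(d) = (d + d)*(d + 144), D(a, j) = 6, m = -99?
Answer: 196744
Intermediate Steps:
r(d) = 2*d*(144 + d) (r(d) = (2*d)*(144 + d) = 2*d*(144 + d))
V = -2840 (V = -2 + (-99 - 1*30)*22 = -2 + (-99 - 30)*22 = -2 - 129*22 = -2 - 2838 = -2840)
r(C(D(6, -4))) + V = 2*(-11*6**2)*(144 - 11*6**2) - 2840 = 2*(-11*36)*(144 - 11*36) - 2840 = 2*(-396)*(144 - 396) - 2840 = 2*(-396)*(-252) - 2840 = 199584 - 2840 = 196744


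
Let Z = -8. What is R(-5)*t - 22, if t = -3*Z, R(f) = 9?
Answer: 194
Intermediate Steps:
t = 24 (t = -3*(-8) = 24)
R(-5)*t - 22 = 9*24 - 22 = 216 - 22 = 194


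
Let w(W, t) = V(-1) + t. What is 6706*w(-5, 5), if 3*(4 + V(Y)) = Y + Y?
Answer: 6706/3 ≈ 2235.3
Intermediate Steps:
V(Y) = -4 + 2*Y/3 (V(Y) = -4 + (Y + Y)/3 = -4 + (2*Y)/3 = -4 + 2*Y/3)
w(W, t) = -14/3 + t (w(W, t) = (-4 + (⅔)*(-1)) + t = (-4 - ⅔) + t = -14/3 + t)
6706*w(-5, 5) = 6706*(-14/3 + 5) = 6706*(⅓) = 6706/3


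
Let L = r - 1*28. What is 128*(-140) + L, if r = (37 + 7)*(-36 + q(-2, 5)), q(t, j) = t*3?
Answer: -19796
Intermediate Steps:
q(t, j) = 3*t
r = -1848 (r = (37 + 7)*(-36 + 3*(-2)) = 44*(-36 - 6) = 44*(-42) = -1848)
L = -1876 (L = -1848 - 1*28 = -1848 - 28 = -1876)
128*(-140) + L = 128*(-140) - 1876 = -17920 - 1876 = -19796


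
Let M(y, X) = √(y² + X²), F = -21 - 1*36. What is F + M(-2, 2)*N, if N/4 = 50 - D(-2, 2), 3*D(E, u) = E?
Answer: -57 + 1216*√2/3 ≈ 516.23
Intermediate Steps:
D(E, u) = E/3
F = -57 (F = -21 - 36 = -57)
M(y, X) = √(X² + y²)
N = 608/3 (N = 4*(50 - (-2)/3) = 4*(50 - 1*(-⅔)) = 4*(50 + ⅔) = 4*(152/3) = 608/3 ≈ 202.67)
F + M(-2, 2)*N = -57 + √(2² + (-2)²)*(608/3) = -57 + √(4 + 4)*(608/3) = -57 + √8*(608/3) = -57 + (2*√2)*(608/3) = -57 + 1216*√2/3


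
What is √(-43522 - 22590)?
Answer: 8*I*√1033 ≈ 257.12*I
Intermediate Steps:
√(-43522 - 22590) = √(-66112) = 8*I*√1033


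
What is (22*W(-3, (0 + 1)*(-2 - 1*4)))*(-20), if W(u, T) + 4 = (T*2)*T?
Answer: -29920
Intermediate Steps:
W(u, T) = -4 + 2*T² (W(u, T) = -4 + (T*2)*T = -4 + (2*T)*T = -4 + 2*T²)
(22*W(-3, (0 + 1)*(-2 - 1*4)))*(-20) = (22*(-4 + 2*((0 + 1)*(-2 - 1*4))²))*(-20) = (22*(-4 + 2*(1*(-2 - 4))²))*(-20) = (22*(-4 + 2*(1*(-6))²))*(-20) = (22*(-4 + 2*(-6)²))*(-20) = (22*(-4 + 2*36))*(-20) = (22*(-4 + 72))*(-20) = (22*68)*(-20) = 1496*(-20) = -29920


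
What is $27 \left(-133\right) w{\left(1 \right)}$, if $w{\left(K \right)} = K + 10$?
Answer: $-39501$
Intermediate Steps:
$w{\left(K \right)} = 10 + K$
$27 \left(-133\right) w{\left(1 \right)} = 27 \left(-133\right) \left(10 + 1\right) = \left(-3591\right) 11 = -39501$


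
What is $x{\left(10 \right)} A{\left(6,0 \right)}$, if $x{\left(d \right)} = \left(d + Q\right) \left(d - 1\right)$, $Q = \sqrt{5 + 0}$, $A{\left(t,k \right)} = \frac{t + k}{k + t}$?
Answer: $90 + 9 \sqrt{5} \approx 110.12$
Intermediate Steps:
$A{\left(t,k \right)} = 1$ ($A{\left(t,k \right)} = \frac{k + t}{k + t} = 1$)
$Q = \sqrt{5} \approx 2.2361$
$x{\left(d \right)} = \left(-1 + d\right) \left(d + \sqrt{5}\right)$ ($x{\left(d \right)} = \left(d + \sqrt{5}\right) \left(d - 1\right) = \left(d + \sqrt{5}\right) \left(-1 + d\right) = \left(-1 + d\right) \left(d + \sqrt{5}\right)$)
$x{\left(10 \right)} A{\left(6,0 \right)} = \left(10^{2} - 10 - \sqrt{5} + 10 \sqrt{5}\right) 1 = \left(100 - 10 - \sqrt{5} + 10 \sqrt{5}\right) 1 = \left(90 + 9 \sqrt{5}\right) 1 = 90 + 9 \sqrt{5}$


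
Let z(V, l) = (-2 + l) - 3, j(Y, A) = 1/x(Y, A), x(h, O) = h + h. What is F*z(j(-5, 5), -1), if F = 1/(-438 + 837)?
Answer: -2/133 ≈ -0.015038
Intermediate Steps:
x(h, O) = 2*h
j(Y, A) = 1/(2*Y)
z(V, l) = -5 + l
F = 1/399 ≈ 0.0025063
F*z(j(-5, 5), -1) = (-5 - 1)/399 = (1/399)*(-6) = -2/133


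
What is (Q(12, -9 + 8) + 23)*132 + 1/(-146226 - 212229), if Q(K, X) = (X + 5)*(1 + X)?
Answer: 1088269379/358455 ≈ 3036.0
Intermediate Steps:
Q(K, X) = (1 + X)*(5 + X) (Q(K, X) = (5 + X)*(1 + X) = (1 + X)*(5 + X))
(Q(12, -9 + 8) + 23)*132 + 1/(-146226 - 212229) = ((5 + (-9 + 8)² + 6*(-9 + 8)) + 23)*132 + 1/(-146226 - 212229) = ((5 + (-1)² + 6*(-1)) + 23)*132 + 1/(-358455) = ((5 + 1 - 6) + 23)*132 - 1/358455 = (0 + 23)*132 - 1/358455 = 23*132 - 1/358455 = 3036 - 1/358455 = 1088269379/358455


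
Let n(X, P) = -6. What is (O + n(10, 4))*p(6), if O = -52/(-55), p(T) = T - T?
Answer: 0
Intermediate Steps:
p(T) = 0
O = 52/55 (O = -52*(-1/55) = 52/55 ≈ 0.94545)
(O + n(10, 4))*p(6) = (52/55 - 6)*0 = -278/55*0 = 0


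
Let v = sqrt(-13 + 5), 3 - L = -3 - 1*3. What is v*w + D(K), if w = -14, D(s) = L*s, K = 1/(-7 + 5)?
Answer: -9/2 - 28*I*sqrt(2) ≈ -4.5 - 39.598*I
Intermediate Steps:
K = -1/2 (K = 1/(-2) = -1/2 ≈ -0.50000)
L = 9 (L = 3 - (-3 - 1*3) = 3 - (-3 - 3) = 3 - 1*(-6) = 3 + 6 = 9)
D(s) = 9*s
v = 2*I*sqrt(2) (v = sqrt(-8) = 2*I*sqrt(2) ≈ 2.8284*I)
v*w + D(K) = (2*I*sqrt(2))*(-14) + 9*(-1/2) = -28*I*sqrt(2) - 9/2 = -9/2 - 28*I*sqrt(2)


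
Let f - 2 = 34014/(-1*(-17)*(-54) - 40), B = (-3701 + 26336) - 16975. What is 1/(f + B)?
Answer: 479/2695091 ≈ 0.00017773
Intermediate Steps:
B = 5660 (B = 22635 - 16975 = 5660)
f = -16049/479 (f = 2 + 34014/(-1*(-17)*(-54) - 40) = 2 + 34014/(17*(-54) - 40) = 2 + 34014/(-918 - 40) = 2 + 34014/(-958) = 2 + 34014*(-1/958) = 2 - 17007/479 = -16049/479 ≈ -33.505)
1/(f + B) = 1/(-16049/479 + 5660) = 1/(2695091/479) = 479/2695091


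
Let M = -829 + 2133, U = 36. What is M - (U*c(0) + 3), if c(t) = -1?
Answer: 1337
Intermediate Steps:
M = 1304
M - (U*c(0) + 3) = 1304 - (36*(-1) + 3) = 1304 - (-36 + 3) = 1304 - 1*(-33) = 1304 + 33 = 1337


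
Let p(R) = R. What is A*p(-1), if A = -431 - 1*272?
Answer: 703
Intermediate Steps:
A = -703 (A = -431 - 272 = -703)
A*p(-1) = -703*(-1) = 703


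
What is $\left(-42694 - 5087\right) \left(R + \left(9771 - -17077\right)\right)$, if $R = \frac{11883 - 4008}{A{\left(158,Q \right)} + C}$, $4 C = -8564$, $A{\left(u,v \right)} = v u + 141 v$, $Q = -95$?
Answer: $- \frac{4353863825097}{3394} \approx -1.2828 \cdot 10^{9}$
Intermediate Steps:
$A{\left(u,v \right)} = 141 v + u v$ ($A{\left(u,v \right)} = u v + 141 v = 141 v + u v$)
$C = -2141$ ($C = \frac{1}{4} \left(-8564\right) = -2141$)
$R = - \frac{875}{3394}$ ($R = \frac{11883 - 4008}{- 95 \left(141 + 158\right) - 2141} = \frac{7875}{\left(-95\right) 299 - 2141} = \frac{7875}{-28405 - 2141} = \frac{7875}{-30546} = 7875 \left(- \frac{1}{30546}\right) = - \frac{875}{3394} \approx -0.25781$)
$\left(-42694 - 5087\right) \left(R + \left(9771 - -17077\right)\right) = \left(-42694 - 5087\right) \left(- \frac{875}{3394} + \left(9771 - -17077\right)\right) = - 47781 \left(- \frac{875}{3394} + \left(9771 + 17077\right)\right) = - 47781 \left(- \frac{875}{3394} + 26848\right) = \left(-47781\right) \frac{91121237}{3394} = - \frac{4353863825097}{3394}$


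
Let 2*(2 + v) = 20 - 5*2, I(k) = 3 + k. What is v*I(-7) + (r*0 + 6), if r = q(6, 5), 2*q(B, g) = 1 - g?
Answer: -6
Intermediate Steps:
q(B, g) = ½ - g/2 (q(B, g) = (1 - g)/2 = ½ - g/2)
r = -2 (r = ½ - ½*5 = ½ - 5/2 = -2)
v = 3 (v = -2 + (20 - 5*2)/2 = -2 + (20 - 1*10)/2 = -2 + (20 - 10)/2 = -2 + (½)*10 = -2 + 5 = 3)
v*I(-7) + (r*0 + 6) = 3*(3 - 7) + (-2*0 + 6) = 3*(-4) + (0 + 6) = -12 + 6 = -6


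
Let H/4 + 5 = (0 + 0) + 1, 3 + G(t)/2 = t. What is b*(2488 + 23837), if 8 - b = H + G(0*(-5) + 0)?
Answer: 789750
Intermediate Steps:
G(t) = -6 + 2*t
H = -16 (H = -20 + 4*((0 + 0) + 1) = -20 + 4*(0 + 1) = -20 + 4*1 = -20 + 4 = -16)
b = 30 (b = 8 - (-16 + (-6 + 2*(0*(-5) + 0))) = 8 - (-16 + (-6 + 2*(0 + 0))) = 8 - (-16 + (-6 + 2*0)) = 8 - (-16 + (-6 + 0)) = 8 - (-16 - 6) = 8 - 1*(-22) = 8 + 22 = 30)
b*(2488 + 23837) = 30*(2488 + 23837) = 30*26325 = 789750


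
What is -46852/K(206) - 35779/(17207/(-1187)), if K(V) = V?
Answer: 3971285137/1772321 ≈ 2240.7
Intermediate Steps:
-46852/K(206) - 35779/(17207/(-1187)) = -46852/206 - 35779/(17207/(-1187)) = -46852*1/206 - 35779/(17207*(-1/1187)) = -23426/103 - 35779/(-17207/1187) = -23426/103 - 35779*(-1187/17207) = -23426/103 + 42469673/17207 = 3971285137/1772321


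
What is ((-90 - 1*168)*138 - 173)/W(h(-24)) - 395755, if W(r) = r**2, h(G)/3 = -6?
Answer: -128260397/324 ≈ -3.9587e+5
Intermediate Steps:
h(G) = -18 (h(G) = 3*(-6) = -18)
((-90 - 1*168)*138 - 173)/W(h(-24)) - 395755 = ((-90 - 1*168)*138 - 173)/((-18)**2) - 395755 = ((-90 - 168)*138 - 173)/324 - 395755 = (-258*138 - 173)*(1/324) - 395755 = (-35604 - 173)*(1/324) - 395755 = -35777*1/324 - 395755 = -35777/324 - 395755 = -128260397/324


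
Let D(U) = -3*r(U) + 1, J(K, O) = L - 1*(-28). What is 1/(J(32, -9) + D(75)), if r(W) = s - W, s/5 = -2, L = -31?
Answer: 1/253 ≈ 0.0039526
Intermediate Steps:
s = -10 (s = 5*(-2) = -10)
J(K, O) = -3 (J(K, O) = -31 - 1*(-28) = -31 + 28 = -3)
r(W) = -10 - W
D(U) = 31 + 3*U (D(U) = -3*(-10 - U) + 1 = (30 + 3*U) + 1 = 31 + 3*U)
1/(J(32, -9) + D(75)) = 1/(-3 + (31 + 3*75)) = 1/(-3 + (31 + 225)) = 1/(-3 + 256) = 1/253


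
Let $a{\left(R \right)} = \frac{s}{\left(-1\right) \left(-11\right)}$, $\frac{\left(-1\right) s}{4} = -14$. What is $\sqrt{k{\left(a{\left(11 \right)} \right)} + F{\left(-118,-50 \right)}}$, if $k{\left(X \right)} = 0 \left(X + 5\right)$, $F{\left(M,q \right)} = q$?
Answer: $5 i \sqrt{2} \approx 7.0711 i$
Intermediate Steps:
$s = 56$ ($s = \left(-4\right) \left(-14\right) = 56$)
$a{\left(R \right)} = \frac{56}{11}$ ($a{\left(R \right)} = \frac{56}{\left(-1\right) \left(-11\right)} = \frac{56}{11}$)
$k{\left(X \right)} = 0$ ($k{\left(X \right)} = 0 \left(5 + X\right) = 0$)
$\sqrt{k{\left(a{\left(11 \right)} \right)} + F{\left(-118,-50 \right)}} = \sqrt{0 - 50} = \sqrt{-50} = 5 i \sqrt{2}$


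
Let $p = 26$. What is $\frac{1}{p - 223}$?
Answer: $- \frac{1}{197} \approx -0.0050761$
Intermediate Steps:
$\frac{1}{p - 223} = \frac{1}{26 - 223} = \frac{1}{-197} = - \frac{1}{197}$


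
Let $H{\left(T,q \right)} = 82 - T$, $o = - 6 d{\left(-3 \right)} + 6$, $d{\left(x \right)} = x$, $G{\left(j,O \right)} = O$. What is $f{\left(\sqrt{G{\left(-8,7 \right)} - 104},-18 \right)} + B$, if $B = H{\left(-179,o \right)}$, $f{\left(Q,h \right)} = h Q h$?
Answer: $261 + 324 i \sqrt{97} \approx 261.0 + 3191.0 i$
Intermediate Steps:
$o = 24$ ($o = \left(-6\right) \left(-3\right) + 6 = 18 + 6 = 24$)
$f{\left(Q,h \right)} = Q h^{2}$
$B = 261$ ($B = 82 - -179 = 82 + 179 = 261$)
$f{\left(\sqrt{G{\left(-8,7 \right)} - 104},-18 \right)} + B = \sqrt{7 - 104} \left(-18\right)^{2} + 261 = \sqrt{-97} \cdot 324 + 261 = i \sqrt{97} \cdot 324 + 261 = 324 i \sqrt{97} + 261 = 261 + 324 i \sqrt{97}$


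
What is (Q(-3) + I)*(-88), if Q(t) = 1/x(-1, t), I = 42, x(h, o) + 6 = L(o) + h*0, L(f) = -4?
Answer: -18436/5 ≈ -3687.2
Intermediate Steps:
x(h, o) = -10 (x(h, o) = -6 + (-4 + h*0) = -6 + (-4 + 0) = -6 - 4 = -10)
Q(t) = -⅒ (Q(t) = 1/(-10) = -⅒)
(Q(-3) + I)*(-88) = (-⅒ + 42)*(-88) = (419/10)*(-88) = -18436/5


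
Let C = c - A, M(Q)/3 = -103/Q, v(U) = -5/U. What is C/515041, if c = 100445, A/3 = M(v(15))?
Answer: 97664/515041 ≈ 0.18962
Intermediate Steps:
M(Q) = -309/Q (M(Q) = 3*(-103/Q) = -309/Q)
A = 2781 (A = 3*(-309/((-5/15))) = 3*(-309/((-5*1/15))) = 3*(-309/(-1/3)) = 3*(-309*(-3)) = 3*927 = 2781)
C = 97664 (C = 100445 - 1*2781 = 100445 - 2781 = 97664)
C/515041 = 97664/515041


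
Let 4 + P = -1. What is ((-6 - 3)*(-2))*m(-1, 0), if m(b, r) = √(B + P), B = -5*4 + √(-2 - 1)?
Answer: 18*√(-25 + I*√3) ≈ 3.1158 + 90.054*I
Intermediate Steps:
P = -5 (P = -4 - 1 = -5)
B = -20 + I*√3 (B = -20 + √(-3) = -20 + I*√3 ≈ -20.0 + 1.732*I)
m(b, r) = √(-25 + I*√3) (m(b, r) = √((-20 + I*√3) - 5) = √(-25 + I*√3))
((-6 - 3)*(-2))*m(-1, 0) = ((-6 - 3)*(-2))*√(-25 + I*√3) = (-9*(-2))*√(-25 + I*√3) = 18*√(-25 + I*√3)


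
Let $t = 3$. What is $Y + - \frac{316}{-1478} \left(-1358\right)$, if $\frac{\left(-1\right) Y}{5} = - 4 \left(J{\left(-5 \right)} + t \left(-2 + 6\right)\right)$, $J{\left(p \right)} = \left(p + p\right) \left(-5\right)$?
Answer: $\frac{701796}{739} \approx 949.66$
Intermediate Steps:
$J{\left(p \right)} = - 10 p$ ($J{\left(p \right)} = 2 p \left(-5\right) = - 10 p$)
$Y = 1240$ ($Y = - 5 \left(- 4 \left(\left(-10\right) \left(-5\right) + 3 \left(-2 + 6\right)\right)\right) = - 5 \left(- 4 \left(50 + 3 \cdot 4\right)\right) = - 5 \left(- 4 \left(50 + 12\right)\right) = - 5 \left(\left(-4\right) 62\right) = \left(-5\right) \left(-248\right) = 1240$)
$Y + - \frac{316}{-1478} \left(-1358\right) = 1240 + - \frac{316}{-1478} \left(-1358\right) = 1240 + \left(-316\right) \left(- \frac{1}{1478}\right) \left(-1358\right) = 1240 + \frac{158}{739} \left(-1358\right) = 1240 - \frac{214564}{739} = \frac{701796}{739}$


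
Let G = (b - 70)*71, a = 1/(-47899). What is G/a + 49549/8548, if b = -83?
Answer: 4447753852225/8548 ≈ 5.2033e+8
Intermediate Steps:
a = -1/47899 ≈ -2.0877e-5
G = -10863 (G = (-83 - 70)*71 = -153*71 = -10863)
G/a + 49549/8548 = -10863/(-1/47899) + 49549/8548 = -10863*(-47899) + 49549*(1/8548) = 520326837 + 49549/8548 = 4447753852225/8548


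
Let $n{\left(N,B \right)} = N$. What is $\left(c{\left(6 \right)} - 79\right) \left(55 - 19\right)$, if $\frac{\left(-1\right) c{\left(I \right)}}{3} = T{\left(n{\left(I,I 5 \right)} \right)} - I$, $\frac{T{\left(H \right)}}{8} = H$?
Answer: $-7380$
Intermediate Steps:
$T{\left(H \right)} = 8 H$
$c{\left(I \right)} = - 21 I$ ($c{\left(I \right)} = - 3 \left(8 I - I\right) = - 3 \cdot 7 I = - 21 I$)
$\left(c{\left(6 \right)} - 79\right) \left(55 - 19\right) = \left(\left(-21\right) 6 - 79\right) \left(55 - 19\right) = \left(-126 - 79\right) \left(55 - 19\right) = \left(-205\right) 36 = -7380$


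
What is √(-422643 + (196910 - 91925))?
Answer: I*√317658 ≈ 563.61*I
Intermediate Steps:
√(-422643 + (196910 - 91925)) = √(-422643 + 104985) = √(-317658) = I*√317658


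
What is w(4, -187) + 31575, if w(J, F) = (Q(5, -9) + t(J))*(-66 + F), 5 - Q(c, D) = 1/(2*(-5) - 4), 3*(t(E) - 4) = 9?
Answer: 399293/14 ≈ 28521.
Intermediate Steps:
t(E) = 7 (t(E) = 4 + (⅓)*9 = 4 + 3 = 7)
Q(c, D) = 71/14 (Q(c, D) = 5 - 1/(2*(-5) - 4) = 5 - 1/(-10 - 4) = 5 - 1/(-14) = 5 - 1*(-1/14) = 5 + 1/14 = 71/14)
w(J, F) = -5577/7 + 169*F/14 (w(J, F) = (71/14 + 7)*(-66 + F) = 169*(-66 + F)/14 = -5577/7 + 169*F/14)
w(4, -187) + 31575 = (-5577/7 + (169/14)*(-187)) + 31575 = (-5577/7 - 31603/14) + 31575 = -42757/14 + 31575 = 399293/14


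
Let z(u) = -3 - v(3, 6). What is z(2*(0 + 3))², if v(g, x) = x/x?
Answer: 16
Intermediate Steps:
v(g, x) = 1
z(u) = -4 (z(u) = -3 - 1*1 = -3 - 1 = -4)
z(2*(0 + 3))² = (-4)² = 16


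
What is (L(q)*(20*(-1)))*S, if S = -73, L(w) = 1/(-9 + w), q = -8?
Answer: -1460/17 ≈ -85.882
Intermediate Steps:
(L(q)*(20*(-1)))*S = ((20*(-1))/(-9 - 8))*(-73) = (-20/(-17))*(-73) = -1/17*(-20)*(-73) = (20/17)*(-73) = -1460/17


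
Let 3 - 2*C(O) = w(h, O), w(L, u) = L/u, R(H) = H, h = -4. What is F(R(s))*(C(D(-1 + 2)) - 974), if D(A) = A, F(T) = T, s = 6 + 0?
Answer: -5823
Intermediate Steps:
s = 6
C(O) = 3/2 + 2/O (C(O) = 3/2 - (-2)/O = 3/2 + 2/O)
F(R(s))*(C(D(-1 + 2)) - 974) = 6*((3/2 + 2/(-1 + 2)) - 974) = 6*((3/2 + 2/1) - 974) = 6*((3/2 + 2*1) - 974) = 6*((3/2 + 2) - 974) = 6*(7/2 - 974) = 6*(-1941/2) = -5823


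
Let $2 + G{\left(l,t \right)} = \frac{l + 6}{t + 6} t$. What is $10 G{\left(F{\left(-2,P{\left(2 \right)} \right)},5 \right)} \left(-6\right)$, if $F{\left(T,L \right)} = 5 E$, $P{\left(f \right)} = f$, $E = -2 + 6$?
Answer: $- \frac{6480}{11} \approx -589.09$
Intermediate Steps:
$E = 4$
$F{\left(T,L \right)} = 20$ ($F{\left(T,L \right)} = 5 \cdot 4 = 20$)
$G{\left(l,t \right)} = -2 + \frac{t \left(6 + l\right)}{6 + t}$ ($G{\left(l,t \right)} = -2 + \frac{l + 6}{t + 6} t = -2 + \frac{6 + l}{6 + t} t = -2 + \frac{t \left(6 + l\right)}{6 + t}$)
$10 G{\left(F{\left(-2,P{\left(2 \right)} \right)},5 \right)} \left(-6\right) = 10 \frac{-12 + 4 \cdot 5 + 20 \cdot 5}{6 + 5} \left(-6\right) = 10 \frac{-12 + 20 + 100}{11} \left(-6\right) = 10 \cdot \frac{1}{11} \cdot 108 \left(-6\right) = 10 \cdot \frac{108}{11} \left(-6\right) = \frac{1080}{11} \left(-6\right) = - \frac{6480}{11}$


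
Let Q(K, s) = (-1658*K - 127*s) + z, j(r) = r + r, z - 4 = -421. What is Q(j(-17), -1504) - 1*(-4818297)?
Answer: 5065260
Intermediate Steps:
z = -417 (z = 4 - 421 = -417)
j(r) = 2*r
Q(K, s) = -417 - 1658*K - 127*s (Q(K, s) = (-1658*K - 127*s) - 417 = -417 - 1658*K - 127*s)
Q(j(-17), -1504) - 1*(-4818297) = (-417 - 3316*(-17) - 127*(-1504)) - 1*(-4818297) = (-417 - 1658*(-34) + 191008) + 4818297 = (-417 + 56372 + 191008) + 4818297 = 246963 + 4818297 = 5065260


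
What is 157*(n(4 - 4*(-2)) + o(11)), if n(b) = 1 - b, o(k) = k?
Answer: 0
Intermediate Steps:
157*(n(4 - 4*(-2)) + o(11)) = 157*((1 - (4 - 4*(-2))) + 11) = 157*((1 - (4 + 8)) + 11) = 157*((1 - 1*12) + 11) = 157*((1 - 12) + 11) = 157*(-11 + 11) = 157*0 = 0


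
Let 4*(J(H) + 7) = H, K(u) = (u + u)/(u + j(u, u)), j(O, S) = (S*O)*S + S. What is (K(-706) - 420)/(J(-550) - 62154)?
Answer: 209343958/31051939743 ≈ 0.0067417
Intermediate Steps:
j(O, S) = S + O*S² (j(O, S) = (O*S)*S + S = O*S² + S = S + O*S²)
K(u) = 2*u/(u + u*(1 + u²)) (K(u) = (u + u)/(u + u*(1 + u*u)) = (2*u)/(u + u*(1 + u²)) = 2*u/(u + u*(1 + u²)))
J(H) = -7 + H/4
(K(-706) - 420)/(J(-550) - 62154) = (2/(2 + (-706)²) - 420)/((-7 + (¼)*(-550)) - 62154) = (2/(2 + 498436) - 420)/((-7 - 275/2) - 62154) = (2/498438 - 420)/(-289/2 - 62154) = (2*(1/498438) - 420)/(-124597/2) = (1/249219 - 420)*(-2/124597) = -104671979/249219*(-2/124597) = 209343958/31051939743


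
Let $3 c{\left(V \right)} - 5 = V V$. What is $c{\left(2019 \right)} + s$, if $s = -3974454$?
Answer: $- \frac{7846996}{3} \approx -2.6157 \cdot 10^{6}$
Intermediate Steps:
$c{\left(V \right)} = \frac{5}{3} + \frac{V^{2}}{3}$ ($c{\left(V \right)} = \frac{5}{3} + \frac{V V}{3} = \frac{5}{3} + \frac{V^{2}}{3}$)
$c{\left(2019 \right)} + s = \left(\frac{5}{3} + \frac{2019^{2}}{3}\right) - 3974454 = \left(\frac{5}{3} + \frac{1}{3} \cdot 4076361\right) - 3974454 = \left(\frac{5}{3} + 1358787\right) - 3974454 = \frac{4076366}{3} - 3974454 = - \frac{7846996}{3}$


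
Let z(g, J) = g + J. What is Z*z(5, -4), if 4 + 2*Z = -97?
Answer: -101/2 ≈ -50.500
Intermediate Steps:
z(g, J) = J + g
Z = -101/2 (Z = -2 + (½)*(-97) = -2 - 97/2 = -101/2 ≈ -50.500)
Z*z(5, -4) = -101*(-4 + 5)/2 = -101/2*1 = -101/2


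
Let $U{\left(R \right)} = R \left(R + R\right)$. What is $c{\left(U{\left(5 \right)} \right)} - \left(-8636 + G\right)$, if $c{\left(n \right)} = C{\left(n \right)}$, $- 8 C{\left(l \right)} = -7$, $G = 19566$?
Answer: $- \frac{87433}{8} \approx -10929.0$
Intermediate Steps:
$C{\left(l \right)} = \frac{7}{8}$ ($C{\left(l \right)} = \left(- \frac{1}{8}\right) \left(-7\right) = \frac{7}{8}$)
$U{\left(R \right)} = 2 R^{2}$ ($U{\left(R \right)} = R 2 R = 2 R^{2}$)
$c{\left(n \right)} = \frac{7}{8}$
$c{\left(U{\left(5 \right)} \right)} - \left(-8636 + G\right) = \frac{7}{8} - \left(-8636 + 19566\right) = \frac{7}{8} - 10930 = - \frac{87433}{8}$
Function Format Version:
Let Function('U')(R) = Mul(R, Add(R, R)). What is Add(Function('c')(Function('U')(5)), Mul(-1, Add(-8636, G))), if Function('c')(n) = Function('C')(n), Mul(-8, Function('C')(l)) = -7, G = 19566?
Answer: Rational(-87433, 8) ≈ -10929.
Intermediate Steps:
Function('C')(l) = Rational(7, 8) (Function('C')(l) = Mul(Rational(-1, 8), -7) = Rational(7, 8))
Function('U')(R) = Mul(2, Pow(R, 2)) (Function('U')(R) = Mul(R, Mul(2, R)) = Mul(2, Pow(R, 2)))
Function('c')(n) = Rational(7, 8)
Add(Function('c')(Function('U')(5)), Mul(-1, Add(-8636, G))) = Add(Rational(7, 8), Mul(-1, Add(-8636, 19566))) = Add(Rational(7, 8), Mul(-1, 10930)) = Add(Rational(7, 8), -10930) = Rational(-87433, 8)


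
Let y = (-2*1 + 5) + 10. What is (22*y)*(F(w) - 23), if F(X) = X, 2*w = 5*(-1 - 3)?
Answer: -9438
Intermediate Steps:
w = -10 (w = (5*(-1 - 3))/2 = (5*(-4))/2 = (1/2)*(-20) = -10)
y = 13 (y = (-2 + 5) + 10 = 3 + 10 = 13)
(22*y)*(F(w) - 23) = (22*13)*(-10 - 23) = 286*(-33) = -9438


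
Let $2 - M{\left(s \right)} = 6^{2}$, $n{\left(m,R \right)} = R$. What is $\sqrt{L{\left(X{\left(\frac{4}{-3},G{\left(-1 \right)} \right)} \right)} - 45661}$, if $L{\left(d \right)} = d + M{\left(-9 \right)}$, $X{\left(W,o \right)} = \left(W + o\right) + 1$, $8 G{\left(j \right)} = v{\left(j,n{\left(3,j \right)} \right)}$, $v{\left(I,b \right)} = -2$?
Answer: $\frac{i \sqrt{1645041}}{6} \approx 213.77 i$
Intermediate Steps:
$G{\left(j \right)} = - \frac{1}{4}$ ($G{\left(j \right)} = \frac{1}{8} \left(-2\right) = - \frac{1}{4}$)
$X{\left(W,o \right)} = 1 + W + o$
$M{\left(s \right)} = -34$ ($M{\left(s \right)} = 2 - 6^{2} = 2 - 36 = -34$)
$L{\left(d \right)} = -34 + d$ ($L{\left(d \right)} = d - 34 = -34 + d$)
$\sqrt{L{\left(X{\left(\frac{4}{-3},G{\left(-1 \right)} \right)} \right)} - 45661} = \sqrt{\left(-34 + \left(1 + \frac{4}{-3} - \frac{1}{4}\right)\right) - 45661} = \sqrt{\left(-34 + \left(1 + 4 \left(- \frac{1}{3}\right) - \frac{1}{4}\right)\right) - 45661} = \sqrt{\left(-34 - \frac{7}{12}\right) - 45661} = \sqrt{- \frac{415}{12} - 45661} = \sqrt{- \frac{548347}{12}} = \frac{i \sqrt{1645041}}{6}$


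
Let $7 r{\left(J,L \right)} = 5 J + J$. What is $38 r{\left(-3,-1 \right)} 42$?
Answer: $-4104$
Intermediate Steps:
$r{\left(J,L \right)} = \frac{6 J}{7}$ ($r{\left(J,L \right)} = \frac{5 J + J}{7} = \frac{6 J}{7}$)
$38 r{\left(-3,-1 \right)} 42 = 38 \cdot \frac{6}{7} \left(-3\right) 42 = 38 \left(- \frac{18}{7}\right) 42 = \left(- \frac{684}{7}\right) 42 = -4104$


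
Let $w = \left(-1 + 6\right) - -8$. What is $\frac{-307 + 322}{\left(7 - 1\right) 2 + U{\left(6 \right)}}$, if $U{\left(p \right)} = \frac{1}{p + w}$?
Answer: $\frac{285}{229} \approx 1.2445$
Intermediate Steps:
$w = 13$ ($w = 5 + 8 = 13$)
$U{\left(p \right)} = \frac{1}{13 + p}$ ($U{\left(p \right)} = \frac{1}{p + 13} = \frac{1}{13 + p}$)
$\frac{-307 + 322}{\left(7 - 1\right) 2 + U{\left(6 \right)}} = \frac{-307 + 322}{\left(7 - 1\right) 2 + \frac{1}{13 + 6}} = \frac{15}{6 \cdot 2 + \frac{1}{19}} = \frac{15}{12 + \frac{1}{19}} = \frac{15}{\frac{229}{19}} = 15 \cdot \frac{19}{229} = \frac{285}{229}$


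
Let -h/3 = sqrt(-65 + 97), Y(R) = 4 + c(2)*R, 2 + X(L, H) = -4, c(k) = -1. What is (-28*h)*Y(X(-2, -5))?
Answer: 3360*sqrt(2) ≈ 4751.8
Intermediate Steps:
X(L, H) = -6 (X(L, H) = -2 - 4 = -6)
Y(R) = 4 - R
h = -12*sqrt(2) (h = -3*sqrt(-65 + 97) = -12*sqrt(2) ≈ -16.971)
(-28*h)*Y(X(-2, -5)) = (-(-336)*sqrt(2))*(4 - 1*(-6)) = (336*sqrt(2))*(4 + 6) = (336*sqrt(2))*10 = 3360*sqrt(2)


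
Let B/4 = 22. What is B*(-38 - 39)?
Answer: -6776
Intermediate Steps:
B = 88 (B = 4*22 = 88)
B*(-38 - 39) = 88*(-38 - 39) = 88*(-77) = -6776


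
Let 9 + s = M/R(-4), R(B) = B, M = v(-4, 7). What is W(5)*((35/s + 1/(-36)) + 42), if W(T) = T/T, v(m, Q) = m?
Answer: 2707/72 ≈ 37.597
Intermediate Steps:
M = -4
s = -8 (s = -9 - 4/(-4) = -9 - 4*(-¼) = -9 + 1 = -8)
W(T) = 1
W(5)*((35/s + 1/(-36)) + 42) = 1*((35/(-8) + 1/(-36)) + 42) = 1*((35*(-⅛) + 1*(-1/36)) + 42) = 1*((-35/8 - 1/36) + 42) = 1*(-317/72 + 42) = 1*(2707/72) = 2707/72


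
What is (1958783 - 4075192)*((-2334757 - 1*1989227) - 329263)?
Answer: 9848173830023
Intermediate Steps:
(1958783 - 4075192)*((-2334757 - 1*1989227) - 329263) = -2116409*((-2334757 - 1989227) - 329263) = -2116409*(-4323984 - 329263) = -2116409*(-4653247) = 9848173830023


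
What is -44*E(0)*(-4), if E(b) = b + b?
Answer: 0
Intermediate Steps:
E(b) = 2*b
-44*E(0)*(-4) = -88*0*(-4) = -44*0*(-4) = 0*(-4) = 0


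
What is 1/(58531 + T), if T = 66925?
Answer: 1/125456 ≈ 7.9709e-6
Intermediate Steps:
1/(58531 + T) = 1/(58531 + 66925) = 1/125456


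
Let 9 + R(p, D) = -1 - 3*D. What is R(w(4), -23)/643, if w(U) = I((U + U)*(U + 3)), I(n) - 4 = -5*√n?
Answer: 59/643 ≈ 0.091757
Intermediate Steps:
I(n) = 4 - 5*√n
w(U) = 4 - 5*√2*√(U*(3 + U)) (w(U) = 4 - 5*√((U + 3)*(U + U)) = 4 - 5*√(2*U*(3 + U)) = 4 - 5*√2*√(U*(3 + U)))
R(p, D) = -10 - 3*D (R(p, D) = -9 + (-1 - 3*D) = -10 - 3*D)
R(w(4), -23)/643 = (-10 - 3*(-23))/643 = (-10 + 69)*(1/643) = 59*(1/643) = 59/643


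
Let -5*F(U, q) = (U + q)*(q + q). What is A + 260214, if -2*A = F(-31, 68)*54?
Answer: 1436934/5 ≈ 2.8739e+5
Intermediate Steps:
F(U, q) = -2*q*(U + q)/5 (F(U, q) = -(U + q)*(q + q)/5 = -(U + q)*2*q/5 = -2*q*(U + q)/5)
A = 135864/5 (A = -(-2/5*68*(-31 + 68))*54/2 = -(-2/5*68*37)*54/2 = -(-2516)*54/5 = -1/2*(-271728/5) = 135864/5 ≈ 27173.)
A + 260214 = 135864/5 + 260214 = 1436934/5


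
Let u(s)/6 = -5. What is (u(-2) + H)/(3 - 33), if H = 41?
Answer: -11/30 ≈ -0.36667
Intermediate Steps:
u(s) = -30 (u(s) = 6*(-5) = -30)
(u(-2) + H)/(3 - 33) = (-30 + 41)/(3 - 33) = 11/(-30) = -1/30*11 = -11/30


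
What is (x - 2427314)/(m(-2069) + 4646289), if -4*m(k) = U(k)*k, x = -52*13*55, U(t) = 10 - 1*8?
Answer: -4928988/9294647 ≈ -0.53030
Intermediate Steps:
U(t) = 2 (U(t) = 10 - 8 = 2)
x = -37180 (x = -676*55 = -37180)
m(k) = -k/2
(x - 2427314)/(m(-2069) + 4646289) = (-37180 - 2427314)/(-½*(-2069) + 4646289) = -2464494/(2069/2 + 4646289) = -2464494/9294647/2 = -2464494*2/9294647 = -4928988/9294647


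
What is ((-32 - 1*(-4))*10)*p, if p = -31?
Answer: 8680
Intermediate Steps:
((-32 - 1*(-4))*10)*p = ((-32 - 1*(-4))*10)*(-31) = ((-32 + 4)*10)*(-31) = -28*10*(-31) = -280*(-31) = 8680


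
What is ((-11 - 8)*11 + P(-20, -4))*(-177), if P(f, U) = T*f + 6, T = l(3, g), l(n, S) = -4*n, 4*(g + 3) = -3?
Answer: -6549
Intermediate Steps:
g = -15/4 (g = -3 + (¼)*(-3) = -3 - ¾ = -15/4 ≈ -3.7500)
T = -12 (T = -4*3 = -12)
P(f, U) = 6 - 12*f (P(f, U) = -12*f + 6 = 6 - 12*f)
((-11 - 8)*11 + P(-20, -4))*(-177) = ((-11 - 8)*11 + (6 - 12*(-20)))*(-177) = (-19*11 + (6 + 240))*(-177) = (-209 + 246)*(-177) = 37*(-177) = -6549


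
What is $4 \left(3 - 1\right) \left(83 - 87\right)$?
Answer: $-32$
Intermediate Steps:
$4 \left(3 - 1\right) \left(83 - 87\right) = 4 \cdot 2 \left(-4\right) = 8 \left(-4\right) = -32$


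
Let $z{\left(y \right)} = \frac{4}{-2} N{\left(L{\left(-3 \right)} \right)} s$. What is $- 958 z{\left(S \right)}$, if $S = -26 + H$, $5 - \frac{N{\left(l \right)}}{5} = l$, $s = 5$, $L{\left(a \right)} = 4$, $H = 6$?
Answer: $47900$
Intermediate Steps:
$N{\left(l \right)} = 25 - 5 l$
$S = -20$ ($S = -26 + 6 = -20$)
$z{\left(y \right)} = -50$ ($z{\left(y \right)} = \frac{4}{-2} \left(25 - 20\right) 5 = 4 \left(- \frac{1}{2}\right) \left(25 - 20\right) 5 = \left(-2\right) 5 \cdot 5 = \left(-10\right) 5 = -50$)
$- 958 z{\left(S \right)} = \left(-958\right) \left(-50\right) = 47900$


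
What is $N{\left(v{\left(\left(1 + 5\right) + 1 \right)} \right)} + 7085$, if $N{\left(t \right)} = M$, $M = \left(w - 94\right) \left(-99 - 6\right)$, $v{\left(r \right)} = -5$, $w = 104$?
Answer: $6035$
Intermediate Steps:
$M = -1050$ ($M = \left(104 - 94\right) \left(-99 - 6\right) = 10 \left(-105\right) = -1050$)
$N{\left(t \right)} = -1050$
$N{\left(v{\left(\left(1 + 5\right) + 1 \right)} \right)} + 7085 = -1050 + 7085 = 6035$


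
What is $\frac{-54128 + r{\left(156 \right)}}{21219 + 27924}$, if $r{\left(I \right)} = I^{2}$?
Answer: $- \frac{29792}{49143} \approx -0.60623$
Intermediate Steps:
$\frac{-54128 + r{\left(156 \right)}}{21219 + 27924} = \frac{-54128 + 156^{2}}{21219 + 27924} = \frac{-54128 + 24336}{49143} = \left(-29792\right) \frac{1}{49143} = - \frac{29792}{49143}$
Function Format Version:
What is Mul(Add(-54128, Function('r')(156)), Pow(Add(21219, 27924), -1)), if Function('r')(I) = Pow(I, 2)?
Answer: Rational(-29792, 49143) ≈ -0.60623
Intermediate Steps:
Mul(Add(-54128, Function('r')(156)), Pow(Add(21219, 27924), -1)) = Mul(Add(-54128, Pow(156, 2)), Pow(Add(21219, 27924), -1)) = Mul(Add(-54128, 24336), Pow(49143, -1)) = Mul(-29792, Rational(1, 49143)) = Rational(-29792, 49143)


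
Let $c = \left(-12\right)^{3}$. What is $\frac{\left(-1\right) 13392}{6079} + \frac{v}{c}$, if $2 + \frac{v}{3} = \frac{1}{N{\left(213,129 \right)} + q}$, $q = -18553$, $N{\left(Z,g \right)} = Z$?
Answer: $- \frac{47082653827}{21405861120} \approx -2.1995$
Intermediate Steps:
$c = -1728$
$v = - \frac{110043}{18340}$ ($v = -6 + \frac{3}{213 - 18553} = -6 + \frac{3}{-18340} = -6 + 3 \left(- \frac{1}{18340}\right) = -6 - \frac{3}{18340} = - \frac{110043}{18340} \approx -6.0002$)
$\frac{\left(-1\right) 13392}{6079} + \frac{v}{c} = \frac{\left(-1\right) 13392}{6079} - \frac{110043}{18340 \left(-1728\right)} = \left(-13392\right) \frac{1}{6079} - - \frac{12227}{3521280} = - \frac{13392}{6079} + \frac{12227}{3521280} = - \frac{47082653827}{21405861120}$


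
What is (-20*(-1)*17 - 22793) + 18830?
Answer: -3623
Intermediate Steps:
(-20*(-1)*17 - 22793) + 18830 = (20*17 - 22793) + 18830 = (340 - 22793) + 18830 = -22453 + 18830 = -3623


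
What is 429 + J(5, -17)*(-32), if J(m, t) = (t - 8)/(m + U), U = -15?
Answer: 349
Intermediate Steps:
J(m, t) = (-8 + t)/(-15 + m) (J(m, t) = (t - 8)/(m - 15) = (-8 + t)/(-15 + m))
429 + J(5, -17)*(-32) = 429 + ((-8 - 17)/(-15 + 5))*(-32) = 429 + (-25/(-10))*(-32) = 429 - 1/10*(-25)*(-32) = 429 + (5/2)*(-32) = 429 - 80 = 349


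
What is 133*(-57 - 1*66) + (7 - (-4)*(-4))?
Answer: -16368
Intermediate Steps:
133*(-57 - 1*66) + (7 - (-4)*(-4)) = 133*(-57 - 66) + (7 - 2*8) = 133*(-123) + (7 - 16) = -16359 - 9 = -16368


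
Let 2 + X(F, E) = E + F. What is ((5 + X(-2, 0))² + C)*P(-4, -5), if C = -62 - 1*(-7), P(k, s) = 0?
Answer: 0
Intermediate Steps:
X(F, E) = -2 + E + F (X(F, E) = -2 + (E + F) = -2 + E + F)
C = -55 (C = -62 + 7 = -55)
((5 + X(-2, 0))² + C)*P(-4, -5) = ((5 + (-2 + 0 - 2))² - 55)*0 = ((5 - 4)² - 55)*0 = (1² - 55)*0 = (1 - 55)*0 = -54*0 = 0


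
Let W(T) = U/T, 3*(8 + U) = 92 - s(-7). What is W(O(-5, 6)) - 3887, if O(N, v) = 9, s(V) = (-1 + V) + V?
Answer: -104866/27 ≈ -3883.9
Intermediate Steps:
s(V) = -1 + 2*V
U = 83/3 (U = -8 + (92 - (-1 + 2*(-7)))/3 = -8 + (92 - (-1 - 14))/3 = -8 + (92 - 1*(-15))/3 = -8 + (92 + 15)/3 = -8 + (⅓)*107 = -8 + 107/3 = 83/3 ≈ 27.667)
W(T) = 83/(3*T)
W(O(-5, 6)) - 3887 = (83/3)/9 - 3887 = (83/3)*(⅑) - 3887 = 83/27 - 3887 = -104866/27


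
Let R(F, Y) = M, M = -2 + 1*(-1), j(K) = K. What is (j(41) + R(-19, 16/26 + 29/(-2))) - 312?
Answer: -274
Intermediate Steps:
M = -3 (M = -2 - 1 = -3)
R(F, Y) = -3
(j(41) + R(-19, 16/26 + 29/(-2))) - 312 = (41 - 3) - 312 = 38 - 312 = -274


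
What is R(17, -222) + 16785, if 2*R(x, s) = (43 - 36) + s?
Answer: 33355/2 ≈ 16678.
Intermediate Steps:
R(x, s) = 7/2 + s/2 (R(x, s) = ((43 - 36) + s)/2 = (7 + s)/2 = 7/2 + s/2)
R(17, -222) + 16785 = (7/2 + (1/2)*(-222)) + 16785 = (7/2 - 111) + 16785 = -215/2 + 16785 = 33355/2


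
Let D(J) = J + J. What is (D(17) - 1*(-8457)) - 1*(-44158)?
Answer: 52649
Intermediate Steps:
D(J) = 2*J
(D(17) - 1*(-8457)) - 1*(-44158) = (2*17 - 1*(-8457)) - 1*(-44158) = (34 + 8457) + 44158 = 8491 + 44158 = 52649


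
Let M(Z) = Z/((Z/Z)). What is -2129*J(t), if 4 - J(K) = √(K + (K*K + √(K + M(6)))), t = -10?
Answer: -8516 + 2129*√(90 + 2*I) ≈ 11683.0 + 224.4*I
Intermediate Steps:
M(Z) = Z (M(Z) = Z/1 = Z*1 = Z)
J(K) = 4 - √(K + K² + √(6 + K)) (J(K) = 4 - √(K + (K*K + √(K + 6))) = 4 - √(K + (K² + √(6 + K))) = 4 - √(K + K² + √(6 + K)))
-2129*J(t) = -2129*(4 - √(-10 + (-10)² + √(6 - 10))) = -2129*(4 - √(-10 + 100 + √(-4))) = -2129*(4 - √(-10 + 100 + 2*I)) = -2129*(4 - √(90 + 2*I)) = -8516 + 2129*√(90 + 2*I)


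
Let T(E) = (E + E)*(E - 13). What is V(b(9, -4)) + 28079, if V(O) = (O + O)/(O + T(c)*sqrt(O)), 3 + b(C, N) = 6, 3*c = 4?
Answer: 2194569917/78157 - 5040*sqrt(3)/78157 ≈ 28079.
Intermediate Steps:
c = 4/3 (c = (1/3)*4 = 4/3 ≈ 1.3333)
b(C, N) = 3 (b(C, N) = -3 + 6 = 3)
T(E) = 2*E*(-13 + E) (T(E) = (2*E)*(-13 + E) = 2*E*(-13 + E))
V(O) = 2*O/(O - 280*sqrt(O)/9) (V(O) = (O + O)/(O + (2*(4/3)*(-13 + 4/3))*sqrt(O)) = (2*O)/(O + (2*(4/3)*(-35/3))*sqrt(O)) = (2*O)/(O - 280*sqrt(O)/9) = 2*O/(O - 280*sqrt(O)/9))
V(b(9, -4)) + 28079 = 18*3/(-280*sqrt(3) + 9*3) + 28079 = 18*3/(-280*sqrt(3) + 27) + 28079 = 18*3/(27 - 280*sqrt(3)) + 28079 = 54/(27 - 280*sqrt(3)) + 28079 = 28079 + 54/(27 - 280*sqrt(3))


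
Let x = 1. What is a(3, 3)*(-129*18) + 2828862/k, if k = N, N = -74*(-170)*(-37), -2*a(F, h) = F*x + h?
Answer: 1619782749/232730 ≈ 6959.9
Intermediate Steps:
a(F, h) = -F/2 - h/2 (a(F, h) = -(F*1 + h)/2 = -(F + h)/2 = -F/2 - h/2)
N = -465460 (N = -(-12580)*(-37) = -1*465460 = -465460)
k = -465460
a(3, 3)*(-129*18) + 2828862/k = (-½*3 - ½*3)*(-129*18) + 2828862/(-465460) = (-3/2 - 3/2)*(-2322) + 2828862*(-1/465460) = -3*(-2322) - 1414431/232730 = 6966 - 1414431/232730 = 1619782749/232730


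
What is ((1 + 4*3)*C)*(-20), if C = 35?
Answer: -9100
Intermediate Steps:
((1 + 4*3)*C)*(-20) = ((1 + 4*3)*35)*(-20) = ((1 + 12)*35)*(-20) = (13*35)*(-20) = 455*(-20) = -9100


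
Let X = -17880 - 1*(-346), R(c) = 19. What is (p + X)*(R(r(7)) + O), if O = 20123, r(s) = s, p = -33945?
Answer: -1036890018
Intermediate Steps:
X = -17534 (X = -17880 + 346 = -17534)
(p + X)*(R(r(7)) + O) = (-33945 - 17534)*(19 + 20123) = -51479*20142 = -1036890018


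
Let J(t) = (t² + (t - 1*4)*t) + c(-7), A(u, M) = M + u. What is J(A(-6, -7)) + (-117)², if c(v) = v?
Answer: 14072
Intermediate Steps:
J(t) = -7 + t² + t*(-4 + t) (J(t) = (t² + (t - 1*4)*t) - 7 = (t² + (t - 4)*t) - 7 = (t² + (-4 + t)*t) - 7 = (t² + t*(-4 + t)) - 7 = -7 + t² + t*(-4 + t))
J(A(-6, -7)) + (-117)² = (-7 - 4*(-7 - 6) + 2*(-7 - 6)²) + (-117)² = (-7 - 4*(-13) + 2*(-13)²) + 13689 = (-7 + 52 + 2*169) + 13689 = (-7 + 52 + 338) + 13689 = 383 + 13689 = 14072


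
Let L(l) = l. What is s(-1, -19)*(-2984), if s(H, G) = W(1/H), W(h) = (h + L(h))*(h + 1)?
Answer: 0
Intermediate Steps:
W(h) = 2*h*(1 + h) (W(h) = (h + h)*(h + 1) = (2*h)*(1 + h) = 2*h*(1 + h))
s(H, G) = 2*(1 + 1/H)/H
s(-1, -19)*(-2984) = (2*(1 - 1)/(-1)²)*(-2984) = (2*1*0)*(-2984) = 0*(-2984) = 0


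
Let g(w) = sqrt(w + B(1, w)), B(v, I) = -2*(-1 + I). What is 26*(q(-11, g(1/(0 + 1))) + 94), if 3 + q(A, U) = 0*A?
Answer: 2366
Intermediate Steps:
B(v, I) = 2 - 2*I
g(w) = sqrt(2 - w) (g(w) = sqrt(w + (2 - 2*w)) = sqrt(2 - w))
q(A, U) = -3 (q(A, U) = -3 + 0*A = -3 + 0 = -3)
26*(q(-11, g(1/(0 + 1))) + 94) = 26*(-3 + 94) = 26*91 = 2366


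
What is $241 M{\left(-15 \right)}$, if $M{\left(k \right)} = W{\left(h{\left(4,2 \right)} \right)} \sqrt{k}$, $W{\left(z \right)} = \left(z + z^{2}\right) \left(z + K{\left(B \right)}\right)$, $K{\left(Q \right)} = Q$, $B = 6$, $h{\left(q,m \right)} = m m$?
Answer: $48200 i \sqrt{15} \approx 1.8668 \cdot 10^{5} i$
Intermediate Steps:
$h{\left(q,m \right)} = m^{2}$
$W{\left(z \right)} = \left(6 + z\right) \left(z + z^{2}\right)$ ($W{\left(z \right)} = \left(z + z^{2}\right) \left(z + 6\right) = \left(z + z^{2}\right) \left(6 + z\right) = \left(6 + z\right) \left(z + z^{2}\right)$)
$M{\left(k \right)} = 200 \sqrt{k}$ ($M{\left(k \right)} = 2^{2} \left(6 + \left(2^{2}\right)^{2} + 7 \cdot 2^{2}\right) \sqrt{k} = 4 \left(6 + 4^{2} + 7 \cdot 4\right) \sqrt{k} = 4 \left(6 + 16 + 28\right) \sqrt{k} = 4 \cdot 50 \sqrt{k} = 200 \sqrt{k}$)
$241 M{\left(-15 \right)} = 241 \cdot 200 \sqrt{-15} = 241 \cdot 200 i \sqrt{15} = 48200 i \sqrt{15}$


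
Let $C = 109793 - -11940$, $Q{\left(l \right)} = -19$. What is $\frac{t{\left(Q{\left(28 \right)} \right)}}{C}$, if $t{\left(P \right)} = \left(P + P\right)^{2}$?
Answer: $\frac{76}{6407} \approx 0.011862$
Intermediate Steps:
$C = 121733$ ($C = 109793 + 11940 = 121733$)
$t{\left(P \right)} = 4 P^{2}$ ($t{\left(P \right)} = \left(2 P\right)^{2} = 4 P^{2}$)
$\frac{t{\left(Q{\left(28 \right)} \right)}}{C} = \frac{4 \left(-19\right)^{2}}{121733} = 4 \cdot 361 \cdot \frac{1}{121733} = 1444 \cdot \frac{1}{121733} = \frac{76}{6407}$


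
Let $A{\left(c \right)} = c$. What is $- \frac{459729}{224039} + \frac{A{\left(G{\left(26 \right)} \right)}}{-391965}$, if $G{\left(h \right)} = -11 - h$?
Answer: $- \frac{180189388042}{87815446635} \approx -2.0519$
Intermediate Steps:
$- \frac{459729}{224039} + \frac{A{\left(G{\left(26 \right)} \right)}}{-391965} = - \frac{459729}{224039} + \frac{-11 - 26}{-391965} = \left(-459729\right) \frac{1}{224039} + \left(-11 - 26\right) \left(- \frac{1}{391965}\right) = - \frac{459729}{224039} - - \frac{37}{391965} = - \frac{459729}{224039} + \frac{37}{391965} = - \frac{180189388042}{87815446635}$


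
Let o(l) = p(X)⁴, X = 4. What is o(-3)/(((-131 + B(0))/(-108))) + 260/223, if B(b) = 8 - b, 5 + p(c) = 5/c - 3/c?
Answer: 13210567/36572 ≈ 361.22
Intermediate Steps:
p(c) = -5 + 2/c (p(c) = -5 + (5/c - 3/c) = -5 + 2/c)
o(l) = 6561/16 (o(l) = (-5 + 2/4)⁴ = (-5 + 2*(¼))⁴ = (-5 + ½)⁴ = (-9/2)⁴ = 6561/16)
o(-3)/(((-131 + B(0))/(-108))) + 260/223 = 6561/(16*(((-131 + (8 - 1*0))/(-108)))) + 260/223 = 6561/(16*(((-131 + (8 + 0))*(-1/108)))) + 260*(1/223) = 6561/(16*(((-131 + 8)*(-1/108)))) + 260/223 = 6561/(16*((-123*(-1/108)))) + 260/223 = 6561/(16*(41/36)) + 260/223 = (6561/16)*(36/41) + 260/223 = 59049/164 + 260/223 = 13210567/36572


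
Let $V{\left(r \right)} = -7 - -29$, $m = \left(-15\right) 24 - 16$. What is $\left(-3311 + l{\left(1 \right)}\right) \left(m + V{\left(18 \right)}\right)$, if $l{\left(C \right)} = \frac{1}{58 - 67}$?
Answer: $\frac{3516400}{3} \approx 1.1721 \cdot 10^{6}$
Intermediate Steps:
$m = -376$ ($m = -360 - 16 = -376$)
$V{\left(r \right)} = 22$ ($V{\left(r \right)} = -7 + 29 = 22$)
$l{\left(C \right)} = - \frac{1}{9}$ ($l{\left(C \right)} = \frac{1}{-9} = - \frac{1}{9}$)
$\left(-3311 + l{\left(1 \right)}\right) \left(m + V{\left(18 \right)}\right) = \left(-3311 - \frac{1}{9}\right) \left(-376 + 22\right) = \left(- \frac{29800}{9}\right) \left(-354\right) = \frac{3516400}{3}$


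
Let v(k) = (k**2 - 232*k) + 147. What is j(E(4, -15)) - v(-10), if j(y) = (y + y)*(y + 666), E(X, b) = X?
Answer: 2793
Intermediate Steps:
j(y) = 2*y*(666 + y) (j(y) = (2*y)*(666 + y) = 2*y*(666 + y))
v(k) = 147 + k**2 - 232*k
j(E(4, -15)) - v(-10) = 2*4*(666 + 4) - (147 + (-10)**2 - 232*(-10)) = 2*4*670 - (147 + 100 + 2320) = 5360 - 1*2567 = 5360 - 2567 = 2793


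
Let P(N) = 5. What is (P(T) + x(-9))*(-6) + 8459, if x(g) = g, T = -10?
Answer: 8483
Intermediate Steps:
(P(T) + x(-9))*(-6) + 8459 = (5 - 9)*(-6) + 8459 = -4*(-6) + 8459 = 24 + 8459 = 8483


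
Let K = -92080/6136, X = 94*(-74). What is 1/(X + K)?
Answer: -767/5346762 ≈ -0.00014345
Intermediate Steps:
X = -6956
K = -11510/767 (K = -92080*1/6136 = -11510/767 ≈ -15.007)
1/(X + K) = 1/(-6956 - 11510/767) = 1/(-5346762/767) = -767/5346762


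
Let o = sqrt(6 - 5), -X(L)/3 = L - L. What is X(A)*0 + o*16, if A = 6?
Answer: 16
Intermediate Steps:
X(L) = 0 (X(L) = -3*(L - L) = -3*0 = 0)
o = 1 (o = sqrt(1) = 1)
X(A)*0 + o*16 = 0*0 + 1*16 = 0 + 16 = 16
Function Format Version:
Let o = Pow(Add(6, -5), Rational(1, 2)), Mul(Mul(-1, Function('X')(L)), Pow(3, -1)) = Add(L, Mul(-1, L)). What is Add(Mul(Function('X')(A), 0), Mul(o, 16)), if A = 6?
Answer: 16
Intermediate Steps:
Function('X')(L) = 0 (Function('X')(L) = Mul(-3, Add(L, Mul(-1, L))) = Mul(-3, 0) = 0)
o = 1 (o = Pow(1, Rational(1, 2)) = 1)
Add(Mul(Function('X')(A), 0), Mul(o, 16)) = Add(Mul(0, 0), Mul(1, 16)) = Add(0, 16) = 16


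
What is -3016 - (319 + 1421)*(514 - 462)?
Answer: -93496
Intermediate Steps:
-3016 - (319 + 1421)*(514 - 462) = -3016 - 1740*52 = -3016 - 1*90480 = -3016 - 90480 = -93496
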